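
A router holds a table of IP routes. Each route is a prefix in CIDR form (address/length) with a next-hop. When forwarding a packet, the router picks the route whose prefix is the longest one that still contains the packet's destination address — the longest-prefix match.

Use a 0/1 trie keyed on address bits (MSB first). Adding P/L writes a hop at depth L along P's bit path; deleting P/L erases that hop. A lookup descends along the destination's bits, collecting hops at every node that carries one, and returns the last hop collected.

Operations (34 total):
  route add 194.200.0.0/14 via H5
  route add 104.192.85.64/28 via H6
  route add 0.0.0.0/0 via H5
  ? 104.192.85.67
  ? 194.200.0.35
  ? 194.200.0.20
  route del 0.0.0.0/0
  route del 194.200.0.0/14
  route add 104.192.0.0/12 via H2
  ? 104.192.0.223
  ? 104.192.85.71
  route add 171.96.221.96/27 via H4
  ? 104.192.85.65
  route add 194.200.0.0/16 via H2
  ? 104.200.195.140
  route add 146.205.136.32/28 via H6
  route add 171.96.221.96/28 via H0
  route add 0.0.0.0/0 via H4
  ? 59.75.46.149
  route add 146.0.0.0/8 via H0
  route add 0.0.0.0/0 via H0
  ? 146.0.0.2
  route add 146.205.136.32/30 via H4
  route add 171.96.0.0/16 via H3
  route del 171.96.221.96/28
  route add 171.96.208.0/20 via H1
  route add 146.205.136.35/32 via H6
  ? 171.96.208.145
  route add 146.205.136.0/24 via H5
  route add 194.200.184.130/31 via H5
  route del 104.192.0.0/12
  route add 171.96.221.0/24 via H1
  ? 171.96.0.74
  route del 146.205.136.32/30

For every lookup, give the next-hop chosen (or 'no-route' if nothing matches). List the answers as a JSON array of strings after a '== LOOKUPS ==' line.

Apply in order:
  add 194.200.0.0/14 -> H5 at depth 14
  add 104.192.85.64/28 -> H6 at depth 28
  add 0.0.0.0/0 -> H5 at depth 0
  Q 104.192.85.67: descend 0110100011000000010101010100 ; hops seen [H5,H6] ; pick H6
  Q 194.200.0.35: descend 11000010110010 ; hops seen [H5,H5] ; pick H5
  Q 194.200.0.20: descend 11000010110010 ; hops seen [H5,H5] ; pick H5
  - 0.0.0.0/0 clear@0
  - 194.200.0.0/14 clear@14
  add 104.192.0.0/12 -> H2 at depth 12
  Q 104.192.0.223: descend 01101000110000000 ; hops seen [H2] ; pick H2
  Q 104.192.85.71: descend 0110100011000000010101010100 ; hops seen [H2,H6] ; pick H6
  add 171.96.221.96/27 -> H4 at depth 27
  Q 104.192.85.65: descend 0110100011000000010101010100 ; hops seen [H2,H6] ; pick H6
  add 194.200.0.0/16 -> H2 at depth 16
  Q 104.200.195.140: descend 011010001100 ; hops seen [H2] ; pick H2
  add 146.205.136.32/28 -> H6 at depth 28
  add 171.96.221.96/28 -> H0 at depth 28
  add 0.0.0.0/0 -> H4 at depth 0
  Q 59.75.46.149: descend 0 ; hops seen [H4] ; pick H4
  add 146.0.0.0/8 -> H0 at depth 8
  add 0.0.0.0/0 -> H0 at depth 0
  Q 146.0.0.2: descend 10010010 ; hops seen [H0,H0] ; pick H0
  add 146.205.136.32/30 -> H4 at depth 30
  add 171.96.0.0/16 -> H3 at depth 16
  - 171.96.221.96/28 clear@28
  add 171.96.208.0/20 -> H1 at depth 20
  add 146.205.136.35/32 -> H6 at depth 32
  Q 171.96.208.145: descend 10101011011000001101 ; hops seen [H0,H3,H1] ; pick H1
  add 146.205.136.0/24 -> H5 at depth 24
  add 194.200.184.130/31 -> H5 at depth 31
  - 104.192.0.0/12 clear@12
  add 171.96.221.0/24 -> H1 at depth 24
  Q 171.96.0.74: descend 1010101101100000 ; hops seen [H0,H3] ; pick H3
  - 146.205.136.32/30 clear@30

== LOOKUPS ==
["H6","H5","H5","H2","H6","H6","H2","H4","H0","H1","H3"]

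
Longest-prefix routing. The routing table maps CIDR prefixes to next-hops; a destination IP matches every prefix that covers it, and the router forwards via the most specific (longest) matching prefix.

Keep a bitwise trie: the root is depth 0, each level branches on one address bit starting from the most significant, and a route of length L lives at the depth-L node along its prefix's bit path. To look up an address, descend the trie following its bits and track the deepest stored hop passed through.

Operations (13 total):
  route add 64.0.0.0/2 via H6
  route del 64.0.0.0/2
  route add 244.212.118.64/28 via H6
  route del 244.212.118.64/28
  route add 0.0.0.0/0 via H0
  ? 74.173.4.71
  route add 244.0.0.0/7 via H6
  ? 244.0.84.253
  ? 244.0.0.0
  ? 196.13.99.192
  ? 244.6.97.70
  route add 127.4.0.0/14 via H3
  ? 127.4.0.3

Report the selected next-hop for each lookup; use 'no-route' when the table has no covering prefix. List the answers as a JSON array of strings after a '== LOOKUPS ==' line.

Apply in order:
  + 64.0.0.0/2 (H6) depth=2
  del 64.0.0.0/2 (clear depth 2)
  + 244.212.118.64/28 (H6) depth=28
  del 244.212.118.64/28 (clear depth 28)
  + 0.0.0.0/0 (H0) depth=0
  ? 74.173.4.71  path d0:H0→d1:-→d2:-  best=H0
  + 244.0.0.0/7 (H6) depth=7
  ? 244.0.84.253  path d0:H0→d1:-→d2:-→d3:-→d4:-→d5:-→d6:-→d7:H6→d8:-  best=H6
  ? 244.0.0.0  path d0:H0→d1:-→d2:-→d3:-→d4:-→d5:-→d6:-→d7:H6→d8:-  best=H6
  ? 196.13.99.192  path d0:H0→d1:-→d2:-  best=H0
  ? 244.6.97.70  path d0:H0→d1:-→d2:-→d3:-→d4:-→d5:-→d6:-→d7:H6→d8:-  best=H6
  + 127.4.0.0/14 (H3) depth=14
  ? 127.4.0.3  path d0:H0→d1:-→d2:-→d3:-→d4:-→d5:-→d6:-→d7:-→d8:-→d9:-→d10:-→d11:-→d12:-→d13:-→d14:H3  best=H3

== LOOKUPS ==
["H0","H6","H6","H0","H6","H3"]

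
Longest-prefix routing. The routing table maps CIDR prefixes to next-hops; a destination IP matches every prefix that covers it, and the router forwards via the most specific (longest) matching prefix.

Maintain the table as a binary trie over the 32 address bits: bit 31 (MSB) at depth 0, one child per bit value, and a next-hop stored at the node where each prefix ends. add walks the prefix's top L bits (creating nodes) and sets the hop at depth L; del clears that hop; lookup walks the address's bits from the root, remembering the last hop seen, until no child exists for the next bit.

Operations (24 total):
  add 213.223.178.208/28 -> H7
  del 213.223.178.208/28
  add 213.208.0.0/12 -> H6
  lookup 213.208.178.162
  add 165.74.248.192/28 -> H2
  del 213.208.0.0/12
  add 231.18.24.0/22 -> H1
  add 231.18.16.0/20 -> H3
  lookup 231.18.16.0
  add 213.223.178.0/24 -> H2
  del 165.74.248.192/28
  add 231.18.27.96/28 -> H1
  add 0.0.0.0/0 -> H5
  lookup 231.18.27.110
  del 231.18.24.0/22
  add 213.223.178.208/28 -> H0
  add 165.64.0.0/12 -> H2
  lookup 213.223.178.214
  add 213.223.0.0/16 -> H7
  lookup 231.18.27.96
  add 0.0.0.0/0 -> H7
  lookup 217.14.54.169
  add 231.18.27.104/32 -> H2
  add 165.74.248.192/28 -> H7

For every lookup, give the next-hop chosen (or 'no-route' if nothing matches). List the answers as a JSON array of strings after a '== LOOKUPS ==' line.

Process each operation:
  add 213.223.178.208/28 -> H7 at depth 28
  del 213.223.178.208/28 (clear depth 28)
  add 213.208.0.0/12 -> H6 at depth 12
  Q 213.208.178.162: descend 110101011101 ; hops seen [H6] ; pick H6
  add 165.74.248.192/28 -> H2 at depth 28
  del 213.208.0.0/12 (clear depth 12)
  add 231.18.24.0/22 -> H1 at depth 22
  add 231.18.16.0/20 -> H3 at depth 20
  Q 231.18.16.0: descend 11100111000100100001 ; hops seen [H3] ; pick H3
  add 213.223.178.0/24 -> H2 at depth 24
  del 165.74.248.192/28 (clear depth 28)
  add 231.18.27.96/28 -> H1 at depth 28
  add 0.0.0.0/0 -> H5 at depth 0
  Q 231.18.27.110: descend 1110011100010010000110110110 ; hops seen [H5,H3,H1,H1] ; pick H1
  del 231.18.24.0/22 (clear depth 22)
  add 213.223.178.208/28 -> H0 at depth 28
  add 165.64.0.0/12 -> H2 at depth 12
  Q 213.223.178.214: descend 1101010111011111101100101101 ; hops seen [H5,H2,H0] ; pick H0
  add 213.223.0.0/16 -> H7 at depth 16
  Q 231.18.27.96: descend 1110011100010010000110110110 ; hops seen [H5,H3,H1] ; pick H1
  add 0.0.0.0/0 -> H7 at depth 0
  Q 217.14.54.169: descend 1101 ; hops seen [H7] ; pick H7
  add 231.18.27.104/32 -> H2 at depth 32
  add 165.74.248.192/28 -> H7 at depth 28

== LOOKUPS ==
["H6","H3","H1","H0","H1","H7"]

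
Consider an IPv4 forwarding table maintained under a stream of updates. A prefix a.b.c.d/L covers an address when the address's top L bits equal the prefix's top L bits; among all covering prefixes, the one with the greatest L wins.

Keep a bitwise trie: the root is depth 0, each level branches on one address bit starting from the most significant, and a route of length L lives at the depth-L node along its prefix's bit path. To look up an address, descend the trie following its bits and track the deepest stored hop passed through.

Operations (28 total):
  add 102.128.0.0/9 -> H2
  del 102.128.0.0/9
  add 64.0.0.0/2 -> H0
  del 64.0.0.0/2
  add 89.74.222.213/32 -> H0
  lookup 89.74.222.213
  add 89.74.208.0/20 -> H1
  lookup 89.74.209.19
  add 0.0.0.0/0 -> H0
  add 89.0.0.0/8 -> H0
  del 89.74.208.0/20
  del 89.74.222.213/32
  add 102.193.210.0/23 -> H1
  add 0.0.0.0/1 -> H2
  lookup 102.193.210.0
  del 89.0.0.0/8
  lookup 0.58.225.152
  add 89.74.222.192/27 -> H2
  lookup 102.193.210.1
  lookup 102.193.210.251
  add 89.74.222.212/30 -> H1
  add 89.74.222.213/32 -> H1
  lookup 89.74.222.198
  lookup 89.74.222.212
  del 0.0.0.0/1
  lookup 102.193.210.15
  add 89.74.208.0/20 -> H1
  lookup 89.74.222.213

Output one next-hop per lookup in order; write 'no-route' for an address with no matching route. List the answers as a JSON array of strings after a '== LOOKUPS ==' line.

Trace:
  add 102.128.0.0/9 -> H2 at depth 9
  - 102.128.0.0/9 clear@9
  add 64.0.0.0/2 -> H0 at depth 2
  - 64.0.0.0/2 clear@2
  add 89.74.222.213/32 -> H0 at depth 32
  lookup 89.74.222.213: bits 01011001010010101101111011010101 walk d0:-→d1:-→d2:-→d3:-→d4:-→d5:-→d6:-→d7:-→d8:-→d9:-→d10:-→d11:-→d12:-→d13:-→d14:-→d15:-→d16:-→d17:-→d18:-→d19:-→d20:-→d21:-→d22:-→d23:-→d24:-→d25:-→d26:-→d27:-→d28:-→d29:-→d30:-→d31:-→d32:H0 -> H0
  add 89.74.208.0/20 -> H1 at depth 20
  lookup 89.74.209.19: bits 01011001010010101101 walk d0:-→d1:-→d2:-→d3:-→d4:-→d5:-→d6:-→d7:-→d8:-→d9:-→d10:-→d11:-→d12:-→d13:-→d14:-→d15:-→d16:-→d17:-→d18:-→d19:-→d20:H1 -> H1
  add 0.0.0.0/0 -> H0 at depth 0
  add 89.0.0.0/8 -> H0 at depth 8
  - 89.74.208.0/20 clear@20
  - 89.74.222.213/32 clear@32
  add 102.193.210.0/23 -> H1 at depth 23
  add 0.0.0.0/1 -> H2 at depth 1
  lookup 102.193.210.0: bits 01100110110000011101001 walk d0:H0→d1:H2→d2:-→d3:-→d4:-→d5:-→d6:-→d7:-→d8:-→d9:-→d10:-→d11:-→d12:-→d13:-→d14:-→d15:-→d16:-→d17:-→d18:-→d19:-→d20:-→d21:-→d22:-→d23:H1 -> H1
  - 89.0.0.0/8 clear@8
  lookup 0.58.225.152: bits 0 walk d0:H0→d1:H2 -> H2
  add 89.74.222.192/27 -> H2 at depth 27
  lookup 102.193.210.1: bits 01100110110000011101001 walk d0:H0→d1:H2→d2:-→d3:-→d4:-→d5:-→d6:-→d7:-→d8:-→d9:-→d10:-→d11:-→d12:-→d13:-→d14:-→d15:-→d16:-→d17:-→d18:-→d19:-→d20:-→d21:-→d22:-→d23:H1 -> H1
  lookup 102.193.210.251: bits 01100110110000011101001 walk d0:H0→d1:H2→d2:-→d3:-→d4:-→d5:-→d6:-→d7:-→d8:-→d9:-→d10:-→d11:-→d12:-→d13:-→d14:-→d15:-→d16:-→d17:-→d18:-→d19:-→d20:-→d21:-→d22:-→d23:H1 -> H1
  add 89.74.222.212/30 -> H1 at depth 30
  add 89.74.222.213/32 -> H1 at depth 32
  lookup 89.74.222.198: bits 010110010100101011011110110 walk d0:H0→d1:H2→d2:-→d3:-→d4:-→d5:-→d6:-→d7:-→d8:-→d9:-→d10:-→d11:-→d12:-→d13:-→d14:-→d15:-→d16:-→d17:-→d18:-→d19:-→d20:-→d21:-→d22:-→d23:-→d24:-→d25:-→d26:-→d27:H2 -> H2
  lookup 89.74.222.212: bits 0101100101001010110111101101010 walk d0:H0→d1:H2→d2:-→d3:-→d4:-→d5:-→d6:-→d7:-→d8:-→d9:-→d10:-→d11:-→d12:-→d13:-→d14:-→d15:-→d16:-→d17:-→d18:-→d19:-→d20:-→d21:-→d22:-→d23:-→d24:-→d25:-→d26:-→d27:H2→d28:-→d29:-→d30:H1→d31:- -> H1
  - 0.0.0.0/1 clear@1
  lookup 102.193.210.15: bits 01100110110000011101001 walk d0:H0→d1:-→d2:-→d3:-→d4:-→d5:-→d6:-→d7:-→d8:-→d9:-→d10:-→d11:-→d12:-→d13:-→d14:-→d15:-→d16:-→d17:-→d18:-→d19:-→d20:-→d21:-→d22:-→d23:H1 -> H1
  add 89.74.208.0/20 -> H1 at depth 20
  lookup 89.74.222.213: bits 01011001010010101101111011010101 walk d0:H0→d1:-→d2:-→d3:-→d4:-→d5:-→d6:-→d7:-→d8:-→d9:-→d10:-→d11:-→d12:-→d13:-→d14:-→d15:-→d16:-→d17:-→d18:-→d19:-→d20:H1→d21:-→d22:-→d23:-→d24:-→d25:-→d26:-→d27:H2→d28:-→d29:-→d30:H1→d31:-→d32:H1 -> H1

== LOOKUPS ==
["H0","H1","H1","H2","H1","H1","H2","H1","H1","H1"]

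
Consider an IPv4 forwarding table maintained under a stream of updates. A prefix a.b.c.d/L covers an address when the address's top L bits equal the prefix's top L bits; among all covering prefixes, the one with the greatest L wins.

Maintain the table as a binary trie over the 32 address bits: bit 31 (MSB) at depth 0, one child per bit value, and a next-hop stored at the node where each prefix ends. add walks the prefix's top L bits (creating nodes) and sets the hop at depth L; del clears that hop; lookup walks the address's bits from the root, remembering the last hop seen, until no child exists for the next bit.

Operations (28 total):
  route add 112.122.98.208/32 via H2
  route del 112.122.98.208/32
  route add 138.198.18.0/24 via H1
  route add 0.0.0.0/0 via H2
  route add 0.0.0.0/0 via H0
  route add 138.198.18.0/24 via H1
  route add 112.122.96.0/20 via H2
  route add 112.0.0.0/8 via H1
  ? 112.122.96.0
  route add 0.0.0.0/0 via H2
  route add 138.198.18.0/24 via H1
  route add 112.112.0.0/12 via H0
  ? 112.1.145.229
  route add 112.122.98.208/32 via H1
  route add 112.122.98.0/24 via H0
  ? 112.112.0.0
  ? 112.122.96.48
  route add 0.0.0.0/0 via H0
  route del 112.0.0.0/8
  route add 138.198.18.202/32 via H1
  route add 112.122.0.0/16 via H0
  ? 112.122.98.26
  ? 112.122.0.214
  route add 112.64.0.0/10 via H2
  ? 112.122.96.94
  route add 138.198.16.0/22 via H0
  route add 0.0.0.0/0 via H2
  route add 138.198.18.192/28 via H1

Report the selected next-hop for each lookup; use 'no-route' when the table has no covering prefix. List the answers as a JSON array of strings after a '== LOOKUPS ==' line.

Apply in order:
  + 112.122.98.208/32 (H2) depth=32
  - 112.122.98.208/32 clear@32
  + 138.198.18.0/24 (H1) depth=24
  + 0.0.0.0/0 (H2) depth=0
  + 0.0.0.0/0 (H0) depth=0
  + 138.198.18.0/24 (H1) depth=24
  + 112.122.96.0/20 (H2) depth=20
  + 112.0.0.0/8 (H1) depth=8
  ? 112.122.96.0  path d0:H0→d1:-→d2:-→d3:-→d4:-→d5:-→d6:-→d7:-→d8:H1→d9:-→d10:-→d11:-→d12:-→d13:-→d14:-→d15:-→d16:-→d17:-→d18:-→d19:-→d20:H2→d21:-→d22:-  best=H2
  + 0.0.0.0/0 (H2) depth=0
  + 138.198.18.0/24 (H1) depth=24
  + 112.112.0.0/12 (H0) depth=12
  ? 112.1.145.229  path d0:H2→d1:-→d2:-→d3:-→d4:-→d5:-→d6:-→d7:-→d8:H1→d9:-  best=H1
  + 112.122.98.208/32 (H1) depth=32
  + 112.122.98.0/24 (H0) depth=24
  ? 112.112.0.0  path d0:H2→d1:-→d2:-→d3:-→d4:-→d5:-→d6:-→d7:-→d8:H1→d9:-→d10:-→d11:-→d12:H0  best=H0
  ? 112.122.96.48  path d0:H2→d1:-→d2:-→d3:-→d4:-→d5:-→d6:-→d7:-→d8:H1→d9:-→d10:-→d11:-→d12:H0→d13:-→d14:-→d15:-→d16:-→d17:-→d18:-→d19:-→d20:H2→d21:-→d22:-  best=H2
  + 0.0.0.0/0 (H0) depth=0
  - 112.0.0.0/8 clear@8
  + 138.198.18.202/32 (H1) depth=32
  + 112.122.0.0/16 (H0) depth=16
  ? 112.122.98.26  path d0:H0→d1:-→d2:-→d3:-→d4:-→d5:-→d6:-→d7:-→d8:-→d9:-→d10:-→d11:-→d12:H0→d13:-→d14:-→d15:-→d16:H0→d17:-→d18:-→d19:-→d20:H2→d21:-→d22:-→d23:-→d24:H0  best=H0
  ? 112.122.0.214  path d0:H0→d1:-→d2:-→d3:-→d4:-→d5:-→d6:-→d7:-→d8:-→d9:-→d10:-→d11:-→d12:H0→d13:-→d14:-→d15:-→d16:H0→d17:-  best=H0
  + 112.64.0.0/10 (H2) depth=10
  ? 112.122.96.94  path d0:H0→d1:-→d2:-→d3:-→d4:-→d5:-→d6:-→d7:-→d8:-→d9:-→d10:H2→d11:-→d12:H0→d13:-→d14:-→d15:-→d16:H0→d17:-→d18:-→d19:-→d20:H2→d21:-→d22:-  best=H2
  + 138.198.16.0/22 (H0) depth=22
  + 0.0.0.0/0 (H2) depth=0
  + 138.198.18.192/28 (H1) depth=28

== LOOKUPS ==
["H2","H1","H0","H2","H0","H0","H2"]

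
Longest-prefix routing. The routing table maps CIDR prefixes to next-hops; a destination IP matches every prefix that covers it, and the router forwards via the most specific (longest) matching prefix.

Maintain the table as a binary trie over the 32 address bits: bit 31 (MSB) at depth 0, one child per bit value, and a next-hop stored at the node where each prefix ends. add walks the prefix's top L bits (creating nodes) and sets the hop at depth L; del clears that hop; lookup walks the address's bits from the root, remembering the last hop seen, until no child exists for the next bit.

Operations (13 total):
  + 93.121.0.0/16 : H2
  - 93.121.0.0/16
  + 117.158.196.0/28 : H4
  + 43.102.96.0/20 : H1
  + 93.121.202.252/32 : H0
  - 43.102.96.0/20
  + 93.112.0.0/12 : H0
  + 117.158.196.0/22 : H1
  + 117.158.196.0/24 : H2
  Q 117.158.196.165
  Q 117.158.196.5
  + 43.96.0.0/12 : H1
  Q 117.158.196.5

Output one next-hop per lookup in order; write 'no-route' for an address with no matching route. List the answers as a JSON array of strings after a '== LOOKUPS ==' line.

Apply in order:
  + 93.121.0.0/16 (H2) depth=16
  del 93.121.0.0/16 (clear depth 16)
  + 117.158.196.0/28 (H4) depth=28
  + 43.102.96.0/20 (H1) depth=20
  + 93.121.202.252/32 (H0) depth=32
  del 43.102.96.0/20 (clear depth 20)
  + 93.112.0.0/12 (H0) depth=12
  + 117.158.196.0/22 (H1) depth=22
  + 117.158.196.0/24 (H2) depth=24
  ? 117.158.196.165  path d0:-→d1:-→d2:-→d3:-→d4:-→d5:-→d6:-→d7:-→d8:-→d9:-→d10:-→d11:-→d12:-→d13:-→d14:-→d15:-→d16:-→d17:-→d18:-→d19:-→d20:-→d21:-→d22:H1→d23:-→d24:H2  best=H2
  ? 117.158.196.5  path d0:-→d1:-→d2:-→d3:-→d4:-→d5:-→d6:-→d7:-→d8:-→d9:-→d10:-→d11:-→d12:-→d13:-→d14:-→d15:-→d16:-→d17:-→d18:-→d19:-→d20:-→d21:-→d22:H1→d23:-→d24:H2→d25:-→d26:-→d27:-→d28:H4  best=H4
  + 43.96.0.0/12 (H1) depth=12
  ? 117.158.196.5  path d0:-→d1:-→d2:-→d3:-→d4:-→d5:-→d6:-→d7:-→d8:-→d9:-→d10:-→d11:-→d12:-→d13:-→d14:-→d15:-→d16:-→d17:-→d18:-→d19:-→d20:-→d21:-→d22:H1→d23:-→d24:H2→d25:-→d26:-→d27:-→d28:H4  best=H4

== LOOKUPS ==
["H2","H4","H4"]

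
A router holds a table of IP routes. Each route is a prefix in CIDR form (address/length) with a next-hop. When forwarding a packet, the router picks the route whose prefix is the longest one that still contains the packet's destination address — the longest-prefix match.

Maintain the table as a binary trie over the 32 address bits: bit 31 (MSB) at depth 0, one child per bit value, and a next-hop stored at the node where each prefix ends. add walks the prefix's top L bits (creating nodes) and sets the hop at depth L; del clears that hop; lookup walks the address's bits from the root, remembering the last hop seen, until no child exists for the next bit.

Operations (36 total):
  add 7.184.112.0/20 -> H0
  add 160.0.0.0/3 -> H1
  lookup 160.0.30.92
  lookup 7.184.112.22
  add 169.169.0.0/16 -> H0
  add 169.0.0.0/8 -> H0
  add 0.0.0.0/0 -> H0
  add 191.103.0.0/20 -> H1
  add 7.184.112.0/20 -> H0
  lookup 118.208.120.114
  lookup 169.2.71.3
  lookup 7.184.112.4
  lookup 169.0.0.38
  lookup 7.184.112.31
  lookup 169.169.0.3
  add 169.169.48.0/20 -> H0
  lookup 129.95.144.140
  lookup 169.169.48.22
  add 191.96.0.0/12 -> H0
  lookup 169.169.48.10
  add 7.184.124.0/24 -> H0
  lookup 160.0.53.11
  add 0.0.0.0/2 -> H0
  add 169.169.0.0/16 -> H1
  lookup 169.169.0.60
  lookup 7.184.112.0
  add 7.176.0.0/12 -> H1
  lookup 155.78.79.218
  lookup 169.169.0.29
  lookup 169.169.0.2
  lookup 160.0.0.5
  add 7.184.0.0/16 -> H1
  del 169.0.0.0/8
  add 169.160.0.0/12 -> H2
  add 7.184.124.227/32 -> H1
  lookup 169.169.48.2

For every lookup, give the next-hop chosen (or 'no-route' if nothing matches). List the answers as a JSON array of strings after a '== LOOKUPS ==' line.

Trace:
  + 7.184.112.0/20 (H0) depth=20
  + 160.0.0.0/3 (H1) depth=3
  Q 160.0.30.92: descend 101 ; hops seen [H1] ; pick H1
  Q 7.184.112.22: descend 00000111101110000111 ; hops seen [H0] ; pick H0
  + 169.169.0.0/16 (H0) depth=16
  + 169.0.0.0/8 (H0) depth=8
  + 0.0.0.0/0 (H0) depth=0
  + 191.103.0.0/20 (H1) depth=20
  + 7.184.112.0/20 (H0) depth=20
  Q 118.208.120.114: descend 0 ; hops seen [H0] ; pick H0
  Q 169.2.71.3: descend 10101001 ; hops seen [H0,H1,H0] ; pick H0
  Q 7.184.112.4: descend 00000111101110000111 ; hops seen [H0,H0] ; pick H0
  Q 169.0.0.38: descend 10101001 ; hops seen [H0,H1,H0] ; pick H0
  Q 7.184.112.31: descend 00000111101110000111 ; hops seen [H0,H0] ; pick H0
  Q 169.169.0.3: descend 1010100110101001 ; hops seen [H0,H1,H0,H0] ; pick H0
  + 169.169.48.0/20 (H0) depth=20
  Q 129.95.144.140: descend 10 ; hops seen [H0] ; pick H0
  Q 169.169.48.22: descend 10101001101010010011 ; hops seen [H0,H1,H0,H0,H0] ; pick H0
  + 191.96.0.0/12 (H0) depth=12
  Q 169.169.48.10: descend 10101001101010010011 ; hops seen [H0,H1,H0,H0,H0] ; pick H0
  + 7.184.124.0/24 (H0) depth=24
  Q 160.0.53.11: descend 1010 ; hops seen [H0,H1] ; pick H1
  + 0.0.0.0/2 (H0) depth=2
  + 169.169.0.0/16 (H1) depth=16
  Q 169.169.0.60: descend 101010011010100100 ; hops seen [H0,H1,H0,H1] ; pick H1
  Q 7.184.112.0: descend 00000111101110000111 ; hops seen [H0,H0,H0] ; pick H0
  + 7.176.0.0/12 (H1) depth=12
  Q 155.78.79.218: descend 10 ; hops seen [H0] ; pick H0
  Q 169.169.0.29: descend 101010011010100100 ; hops seen [H0,H1,H0,H1] ; pick H1
  Q 169.169.0.2: descend 101010011010100100 ; hops seen [H0,H1,H0,H1] ; pick H1
  Q 160.0.0.5: descend 1010 ; hops seen [H0,H1] ; pick H1
  + 7.184.0.0/16 (H1) depth=16
  - 169.0.0.0/8 clear@8
  + 169.160.0.0/12 (H2) depth=12
  + 7.184.124.227/32 (H1) depth=32
  Q 169.169.48.2: descend 10101001101010010011 ; hops seen [H0,H1,H2,H1,H0] ; pick H0

== LOOKUPS ==
["H1","H0","H0","H0","H0","H0","H0","H0","H0","H0","H0","H1","H1","H0","H0","H1","H1","H1","H0"]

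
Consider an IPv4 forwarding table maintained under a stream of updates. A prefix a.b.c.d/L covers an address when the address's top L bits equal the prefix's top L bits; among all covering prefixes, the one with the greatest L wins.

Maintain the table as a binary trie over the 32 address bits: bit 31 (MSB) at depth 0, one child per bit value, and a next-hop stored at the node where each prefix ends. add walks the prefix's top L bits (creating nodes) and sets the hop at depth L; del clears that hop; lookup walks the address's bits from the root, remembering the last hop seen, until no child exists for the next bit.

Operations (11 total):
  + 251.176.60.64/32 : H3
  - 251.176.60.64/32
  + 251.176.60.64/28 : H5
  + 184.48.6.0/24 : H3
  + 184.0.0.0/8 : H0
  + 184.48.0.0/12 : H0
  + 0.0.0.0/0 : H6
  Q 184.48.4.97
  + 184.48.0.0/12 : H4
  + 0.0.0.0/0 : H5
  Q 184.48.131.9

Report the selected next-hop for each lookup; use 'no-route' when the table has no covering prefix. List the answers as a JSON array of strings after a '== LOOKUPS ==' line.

Apply in order:
  add 251.176.60.64/32 -> H3 at depth 32
  del 251.176.60.64/32 (clear depth 32)
  add 251.176.60.64/28 -> H5 at depth 28
  add 184.48.6.0/24 -> H3 at depth 24
  add 184.0.0.0/8 -> H0 at depth 8
  add 184.48.0.0/12 -> H0 at depth 12
  add 0.0.0.0/0 -> H6 at depth 0
  ? 184.48.4.97  path d0:H6→d1:-→d2:-→d3:-→d4:-→d5:-→d6:-→d7:-→d8:H0→d9:-→d10:-→d11:-→d12:H0→d13:-→d14:-→d15:-→d16:-→d17:-→d18:-→d19:-→d20:-→d21:-→d22:-  best=H0
  add 184.48.0.0/12 -> H4 at depth 12
  add 0.0.0.0/0 -> H5 at depth 0
  ? 184.48.131.9  path d0:H5→d1:-→d2:-→d3:-→d4:-→d5:-→d6:-→d7:-→d8:H0→d9:-→d10:-→d11:-→d12:H4→d13:-→d14:-→d15:-→d16:-  best=H4

== LOOKUPS ==
["H0","H4"]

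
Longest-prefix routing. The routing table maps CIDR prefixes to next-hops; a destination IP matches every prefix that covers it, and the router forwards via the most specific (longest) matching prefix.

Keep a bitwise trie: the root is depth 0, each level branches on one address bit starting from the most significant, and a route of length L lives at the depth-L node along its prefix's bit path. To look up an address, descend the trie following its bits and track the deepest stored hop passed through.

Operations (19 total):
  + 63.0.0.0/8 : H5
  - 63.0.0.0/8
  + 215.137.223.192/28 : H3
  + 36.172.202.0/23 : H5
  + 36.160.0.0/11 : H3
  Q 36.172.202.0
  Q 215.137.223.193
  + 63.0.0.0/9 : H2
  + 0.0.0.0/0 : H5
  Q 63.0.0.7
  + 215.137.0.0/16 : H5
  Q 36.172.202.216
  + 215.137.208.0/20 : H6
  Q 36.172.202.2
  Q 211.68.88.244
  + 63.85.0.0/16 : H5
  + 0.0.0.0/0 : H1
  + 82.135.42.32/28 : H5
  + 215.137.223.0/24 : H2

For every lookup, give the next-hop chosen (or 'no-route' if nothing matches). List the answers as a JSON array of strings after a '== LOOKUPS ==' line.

Apply in order:
  add 63.0.0.0/8 -> H5 at depth 8
  del 63.0.0.0/8 (clear depth 8)
  add 215.137.223.192/28 -> H3 at depth 28
  add 36.172.202.0/23 -> H5 at depth 23
  add 36.160.0.0/11 -> H3 at depth 11
  lookup 36.172.202.0: bits 00100100101011001100101 walk d0:-→d1:-→d2:-→d3:-→d4:-→d5:-→d6:-→d7:-→d8:-→d9:-→d10:-→d11:H3→d12:-→d13:-→d14:-→d15:-→d16:-→d17:-→d18:-→d19:-→d20:-→d21:-→d22:-→d23:H5 -> H5
  lookup 215.137.223.193: bits 1101011110001001110111111100 walk d0:-→d1:-→d2:-→d3:-→d4:-→d5:-→d6:-→d7:-→d8:-→d9:-→d10:-→d11:-→d12:-→d13:-→d14:-→d15:-→d16:-→d17:-→d18:-→d19:-→d20:-→d21:-→d22:-→d23:-→d24:-→d25:-→d26:-→d27:-→d28:H3 -> H3
  add 63.0.0.0/9 -> H2 at depth 9
  add 0.0.0.0/0 -> H5 at depth 0
  lookup 63.0.0.7: bits 001111110 walk d0:H5→d1:-→d2:-→d3:-→d4:-→d5:-→d6:-→d7:-→d8:-→d9:H2 -> H2
  add 215.137.0.0/16 -> H5 at depth 16
  lookup 36.172.202.216: bits 00100100101011001100101 walk d0:H5→d1:-→d2:-→d3:-→d4:-→d5:-→d6:-→d7:-→d8:-→d9:-→d10:-→d11:H3→d12:-→d13:-→d14:-→d15:-→d16:-→d17:-→d18:-→d19:-→d20:-→d21:-→d22:-→d23:H5 -> H5
  add 215.137.208.0/20 -> H6 at depth 20
  lookup 36.172.202.2: bits 00100100101011001100101 walk d0:H5→d1:-→d2:-→d3:-→d4:-→d5:-→d6:-→d7:-→d8:-→d9:-→d10:-→d11:H3→d12:-→d13:-→d14:-→d15:-→d16:-→d17:-→d18:-→d19:-→d20:-→d21:-→d22:-→d23:H5 -> H5
  lookup 211.68.88.244: bits 11010 walk d0:H5→d1:-→d2:-→d3:-→d4:-→d5:- -> H5
  add 63.85.0.0/16 -> H5 at depth 16
  add 0.0.0.0/0 -> H1 at depth 0
  add 82.135.42.32/28 -> H5 at depth 28
  add 215.137.223.0/24 -> H2 at depth 24

== LOOKUPS ==
["H5","H3","H2","H5","H5","H5"]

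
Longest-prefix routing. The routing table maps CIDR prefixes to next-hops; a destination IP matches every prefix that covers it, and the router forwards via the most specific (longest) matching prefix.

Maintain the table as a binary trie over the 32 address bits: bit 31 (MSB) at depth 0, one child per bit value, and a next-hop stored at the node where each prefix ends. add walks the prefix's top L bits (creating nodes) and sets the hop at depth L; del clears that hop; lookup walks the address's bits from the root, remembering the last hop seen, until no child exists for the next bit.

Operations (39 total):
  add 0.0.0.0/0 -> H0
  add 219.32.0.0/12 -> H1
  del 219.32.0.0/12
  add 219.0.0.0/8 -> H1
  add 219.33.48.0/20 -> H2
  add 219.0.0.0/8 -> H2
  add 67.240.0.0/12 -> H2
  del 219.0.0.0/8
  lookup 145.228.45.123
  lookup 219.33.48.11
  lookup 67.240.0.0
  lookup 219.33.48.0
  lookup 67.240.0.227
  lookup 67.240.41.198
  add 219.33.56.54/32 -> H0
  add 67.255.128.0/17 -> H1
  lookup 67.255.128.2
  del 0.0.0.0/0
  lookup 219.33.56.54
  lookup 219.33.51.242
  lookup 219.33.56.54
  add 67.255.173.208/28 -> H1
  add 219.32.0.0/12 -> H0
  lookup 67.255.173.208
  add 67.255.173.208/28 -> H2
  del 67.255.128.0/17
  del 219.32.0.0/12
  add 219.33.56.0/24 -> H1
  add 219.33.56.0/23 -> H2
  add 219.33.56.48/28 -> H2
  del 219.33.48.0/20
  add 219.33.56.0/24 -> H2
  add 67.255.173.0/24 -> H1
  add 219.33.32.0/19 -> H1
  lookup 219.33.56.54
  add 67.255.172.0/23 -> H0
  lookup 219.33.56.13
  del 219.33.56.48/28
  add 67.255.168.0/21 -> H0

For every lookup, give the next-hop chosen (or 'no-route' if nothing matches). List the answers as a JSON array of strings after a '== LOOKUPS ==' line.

Process each operation:
  add 0.0.0.0/0 -> H0 at depth 0
  add 219.32.0.0/12 -> H1 at depth 12
  - 219.32.0.0/12 clear@12
  add 219.0.0.0/8 -> H1 at depth 8
  add 219.33.48.0/20 -> H2 at depth 20
  add 219.0.0.0/8 -> H2 at depth 8
  add 67.240.0.0/12 -> H2 at depth 12
  - 219.0.0.0/8 clear@8
  ? 145.228.45.123  path d0:H0→d1:-  best=H0
  ? 219.33.48.11  path d0:H0→d1:-→d2:-→d3:-→d4:-→d5:-→d6:-→d7:-→d8:-→d9:-→d10:-→d11:-→d12:-→d13:-→d14:-→d15:-→d16:-→d17:-→d18:-→d19:-→d20:H2  best=H2
  ? 67.240.0.0  path d0:H0→d1:-→d2:-→d3:-→d4:-→d5:-→d6:-→d7:-→d8:-→d9:-→d10:-→d11:-→d12:H2  best=H2
  ? 219.33.48.0  path d0:H0→d1:-→d2:-→d3:-→d4:-→d5:-→d6:-→d7:-→d8:-→d9:-→d10:-→d11:-→d12:-→d13:-→d14:-→d15:-→d16:-→d17:-→d18:-→d19:-→d20:H2  best=H2
  ? 67.240.0.227  path d0:H0→d1:-→d2:-→d3:-→d4:-→d5:-→d6:-→d7:-→d8:-→d9:-→d10:-→d11:-→d12:H2  best=H2
  ? 67.240.41.198  path d0:H0→d1:-→d2:-→d3:-→d4:-→d5:-→d6:-→d7:-→d8:-→d9:-→d10:-→d11:-→d12:H2  best=H2
  add 219.33.56.54/32 -> H0 at depth 32
  add 67.255.128.0/17 -> H1 at depth 17
  ? 67.255.128.2  path d0:H0→d1:-→d2:-→d3:-→d4:-→d5:-→d6:-→d7:-→d8:-→d9:-→d10:-→d11:-→d12:H2→d13:-→d14:-→d15:-→d16:-→d17:H1  best=H1
  - 0.0.0.0/0 clear@0
  ? 219.33.56.54  path d0:-→d1:-→d2:-→d3:-→d4:-→d5:-→d6:-→d7:-→d8:-→d9:-→d10:-→d11:-→d12:-→d13:-→d14:-→d15:-→d16:-→d17:-→d18:-→d19:-→d20:H2→d21:-→d22:-→d23:-→d24:-→d25:-→d26:-→d27:-→d28:-→d29:-→d30:-→d31:-→d32:H0  best=H0
  ? 219.33.51.242  path d0:-→d1:-→d2:-→d3:-→d4:-→d5:-→d6:-→d7:-→d8:-→d9:-→d10:-→d11:-→d12:-→d13:-→d14:-→d15:-→d16:-→d17:-→d18:-→d19:-→d20:H2  best=H2
  ? 219.33.56.54  path d0:-→d1:-→d2:-→d3:-→d4:-→d5:-→d6:-→d7:-→d8:-→d9:-→d10:-→d11:-→d12:-→d13:-→d14:-→d15:-→d16:-→d17:-→d18:-→d19:-→d20:H2→d21:-→d22:-→d23:-→d24:-→d25:-→d26:-→d27:-→d28:-→d29:-→d30:-→d31:-→d32:H0  best=H0
  add 67.255.173.208/28 -> H1 at depth 28
  add 219.32.0.0/12 -> H0 at depth 12
  ? 67.255.173.208  path d0:-→d1:-→d2:-→d3:-→d4:-→d5:-→d6:-→d7:-→d8:-→d9:-→d10:-→d11:-→d12:H2→d13:-→d14:-→d15:-→d16:-→d17:H1→d18:-→d19:-→d20:-→d21:-→d22:-→d23:-→d24:-→d25:-→d26:-→d27:-→d28:H1  best=H1
  add 67.255.173.208/28 -> H2 at depth 28
  - 67.255.128.0/17 clear@17
  - 219.32.0.0/12 clear@12
  add 219.33.56.0/24 -> H1 at depth 24
  add 219.33.56.0/23 -> H2 at depth 23
  add 219.33.56.48/28 -> H2 at depth 28
  - 219.33.48.0/20 clear@20
  add 219.33.56.0/24 -> H2 at depth 24
  add 67.255.173.0/24 -> H1 at depth 24
  add 219.33.32.0/19 -> H1 at depth 19
  ? 219.33.56.54  path d0:-→d1:-→d2:-→d3:-→d4:-→d5:-→d6:-→d7:-→d8:-→d9:-→d10:-→d11:-→d12:-→d13:-→d14:-→d15:-→d16:-→d17:-→d18:-→d19:H1→d20:-→d21:-→d22:-→d23:H2→d24:H2→d25:-→d26:-→d27:-→d28:H2→d29:-→d30:-→d31:-→d32:H0  best=H0
  add 67.255.172.0/23 -> H0 at depth 23
  ? 219.33.56.13  path d0:-→d1:-→d2:-→d3:-→d4:-→d5:-→d6:-→d7:-→d8:-→d9:-→d10:-→d11:-→d12:-→d13:-→d14:-→d15:-→d16:-→d17:-→d18:-→d19:H1→d20:-→d21:-→d22:-→d23:H2→d24:H2→d25:-→d26:-  best=H2
  - 219.33.56.48/28 clear@28
  add 67.255.168.0/21 -> H0 at depth 21

== LOOKUPS ==
["H0","H2","H2","H2","H2","H2","H1","H0","H2","H0","H1","H0","H2"]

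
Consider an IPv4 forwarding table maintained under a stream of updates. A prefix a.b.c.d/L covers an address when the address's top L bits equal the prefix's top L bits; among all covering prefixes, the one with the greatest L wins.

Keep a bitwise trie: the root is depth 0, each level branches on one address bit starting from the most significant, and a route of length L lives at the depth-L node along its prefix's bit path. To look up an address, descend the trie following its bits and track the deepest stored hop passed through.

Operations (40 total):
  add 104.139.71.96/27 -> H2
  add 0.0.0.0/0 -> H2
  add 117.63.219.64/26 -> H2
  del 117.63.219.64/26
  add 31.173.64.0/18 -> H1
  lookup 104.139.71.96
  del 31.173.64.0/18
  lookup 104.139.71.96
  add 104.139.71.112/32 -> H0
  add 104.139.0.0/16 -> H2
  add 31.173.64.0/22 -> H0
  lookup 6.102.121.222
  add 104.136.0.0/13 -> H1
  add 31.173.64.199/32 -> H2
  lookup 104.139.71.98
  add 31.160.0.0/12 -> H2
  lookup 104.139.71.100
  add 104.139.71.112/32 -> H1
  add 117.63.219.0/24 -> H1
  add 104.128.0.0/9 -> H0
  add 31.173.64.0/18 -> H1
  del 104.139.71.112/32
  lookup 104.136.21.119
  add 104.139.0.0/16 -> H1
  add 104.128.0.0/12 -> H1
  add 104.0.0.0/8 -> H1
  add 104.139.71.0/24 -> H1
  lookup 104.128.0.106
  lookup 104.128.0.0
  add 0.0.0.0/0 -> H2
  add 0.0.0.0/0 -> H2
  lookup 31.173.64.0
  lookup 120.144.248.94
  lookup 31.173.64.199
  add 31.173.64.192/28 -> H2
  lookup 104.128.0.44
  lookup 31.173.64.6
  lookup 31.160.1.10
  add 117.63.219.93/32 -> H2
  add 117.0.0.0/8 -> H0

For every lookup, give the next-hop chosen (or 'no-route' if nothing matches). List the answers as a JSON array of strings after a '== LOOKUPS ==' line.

Process each operation:
  + 104.139.71.96/27 (H2) depth=27
  + 0.0.0.0/0 (H2) depth=0
  + 117.63.219.64/26 (H2) depth=26
  del 117.63.219.64/26 (clear depth 26)
  + 31.173.64.0/18 (H1) depth=18
  lookup 104.139.71.96: bits 011010001000101101000111011 walk d0:H2→d1:-→d2:-→d3:-→d4:-→d5:-→d6:-→d7:-→d8:-→d9:-→d10:-→d11:-→d12:-→d13:-→d14:-→d15:-→d16:-→d17:-→d18:-→d19:-→d20:-→d21:-→d22:-→d23:-→d24:-→d25:-→d26:-→d27:H2 -> H2
  del 31.173.64.0/18 (clear depth 18)
  lookup 104.139.71.96: bits 011010001000101101000111011 walk d0:H2→d1:-→d2:-→d3:-→d4:-→d5:-→d6:-→d7:-→d8:-→d9:-→d10:-→d11:-→d12:-→d13:-→d14:-→d15:-→d16:-→d17:-→d18:-→d19:-→d20:-→d21:-→d22:-→d23:-→d24:-→d25:-→d26:-→d27:H2 -> H2
  + 104.139.71.112/32 (H0) depth=32
  + 104.139.0.0/16 (H2) depth=16
  + 31.173.64.0/22 (H0) depth=22
  lookup 6.102.121.222: bits 000 walk d0:H2→d1:-→d2:-→d3:- -> H2
  + 104.136.0.0/13 (H1) depth=13
  + 31.173.64.199/32 (H2) depth=32
  lookup 104.139.71.98: bits 011010001000101101000111011 walk d0:H2→d1:-→d2:-→d3:-→d4:-→d5:-→d6:-→d7:-→d8:-→d9:-→d10:-→d11:-→d12:-→d13:H1→d14:-→d15:-→d16:H2→d17:-→d18:-→d19:-→d20:-→d21:-→d22:-→d23:-→d24:-→d25:-→d26:-→d27:H2 -> H2
  + 31.160.0.0/12 (H2) depth=12
  lookup 104.139.71.100: bits 011010001000101101000111011 walk d0:H2→d1:-→d2:-→d3:-→d4:-→d5:-→d6:-→d7:-→d8:-→d9:-→d10:-→d11:-→d12:-→d13:H1→d14:-→d15:-→d16:H2→d17:-→d18:-→d19:-→d20:-→d21:-→d22:-→d23:-→d24:-→d25:-→d26:-→d27:H2 -> H2
  + 104.139.71.112/32 (H1) depth=32
  + 117.63.219.0/24 (H1) depth=24
  + 104.128.0.0/9 (H0) depth=9
  + 31.173.64.0/18 (H1) depth=18
  del 104.139.71.112/32 (clear depth 32)
  lookup 104.136.21.119: bits 01101000100010 walk d0:H2→d1:-→d2:-→d3:-→d4:-→d5:-→d6:-→d7:-→d8:-→d9:H0→d10:-→d11:-→d12:-→d13:H1→d14:- -> H1
  + 104.139.0.0/16 (H1) depth=16
  + 104.128.0.0/12 (H1) depth=12
  + 104.0.0.0/8 (H1) depth=8
  + 104.139.71.0/24 (H1) depth=24
  lookup 104.128.0.106: bits 011010001000 walk d0:H2→d1:-→d2:-→d3:-→d4:-→d5:-→d6:-→d7:-→d8:H1→d9:H0→d10:-→d11:-→d12:H1 -> H1
  lookup 104.128.0.0: bits 011010001000 walk d0:H2→d1:-→d2:-→d3:-→d4:-→d5:-→d6:-→d7:-→d8:H1→d9:H0→d10:-→d11:-→d12:H1 -> H1
  + 0.0.0.0/0 (H2) depth=0
  + 0.0.0.0/0 (H2) depth=0
  lookup 31.173.64.0: bits 000111111010110101000000 walk d0:H2→d1:-→d2:-→d3:-→d4:-→d5:-→d6:-→d7:-→d8:-→d9:-→d10:-→d11:-→d12:H2→d13:-→d14:-→d15:-→d16:-→d17:-→d18:H1→d19:-→d20:-→d21:-→d22:H0→d23:-→d24:- -> H0
  lookup 120.144.248.94: bits 0111 walk d0:H2→d1:-→d2:-→d3:-→d4:- -> H2
  lookup 31.173.64.199: bits 00011111101011010100000011000111 walk d0:H2→d1:-→d2:-→d3:-→d4:-→d5:-→d6:-→d7:-→d8:-→d9:-→d10:-→d11:-→d12:H2→d13:-→d14:-→d15:-→d16:-→d17:-→d18:H1→d19:-→d20:-→d21:-→d22:H0→d23:-→d24:-→d25:-→d26:-→d27:-→d28:-→d29:-→d30:-→d31:-→d32:H2 -> H2
  + 31.173.64.192/28 (H2) depth=28
  lookup 104.128.0.44: bits 011010001000 walk d0:H2→d1:-→d2:-→d3:-→d4:-→d5:-→d6:-→d7:-→d8:H1→d9:H0→d10:-→d11:-→d12:H1 -> H1
  lookup 31.173.64.6: bits 000111111010110101000000 walk d0:H2→d1:-→d2:-→d3:-→d4:-→d5:-→d6:-→d7:-→d8:-→d9:-→d10:-→d11:-→d12:H2→d13:-→d14:-→d15:-→d16:-→d17:-→d18:H1→d19:-→d20:-→d21:-→d22:H0→d23:-→d24:- -> H0
  lookup 31.160.1.10: bits 000111111010 walk d0:H2→d1:-→d2:-→d3:-→d4:-→d5:-→d6:-→d7:-→d8:-→d9:-→d10:-→d11:-→d12:H2 -> H2
  + 117.63.219.93/32 (H2) depth=32
  + 117.0.0.0/8 (H0) depth=8

== LOOKUPS ==
["H2","H2","H2","H2","H2","H1","H1","H1","H0","H2","H2","H1","H0","H2"]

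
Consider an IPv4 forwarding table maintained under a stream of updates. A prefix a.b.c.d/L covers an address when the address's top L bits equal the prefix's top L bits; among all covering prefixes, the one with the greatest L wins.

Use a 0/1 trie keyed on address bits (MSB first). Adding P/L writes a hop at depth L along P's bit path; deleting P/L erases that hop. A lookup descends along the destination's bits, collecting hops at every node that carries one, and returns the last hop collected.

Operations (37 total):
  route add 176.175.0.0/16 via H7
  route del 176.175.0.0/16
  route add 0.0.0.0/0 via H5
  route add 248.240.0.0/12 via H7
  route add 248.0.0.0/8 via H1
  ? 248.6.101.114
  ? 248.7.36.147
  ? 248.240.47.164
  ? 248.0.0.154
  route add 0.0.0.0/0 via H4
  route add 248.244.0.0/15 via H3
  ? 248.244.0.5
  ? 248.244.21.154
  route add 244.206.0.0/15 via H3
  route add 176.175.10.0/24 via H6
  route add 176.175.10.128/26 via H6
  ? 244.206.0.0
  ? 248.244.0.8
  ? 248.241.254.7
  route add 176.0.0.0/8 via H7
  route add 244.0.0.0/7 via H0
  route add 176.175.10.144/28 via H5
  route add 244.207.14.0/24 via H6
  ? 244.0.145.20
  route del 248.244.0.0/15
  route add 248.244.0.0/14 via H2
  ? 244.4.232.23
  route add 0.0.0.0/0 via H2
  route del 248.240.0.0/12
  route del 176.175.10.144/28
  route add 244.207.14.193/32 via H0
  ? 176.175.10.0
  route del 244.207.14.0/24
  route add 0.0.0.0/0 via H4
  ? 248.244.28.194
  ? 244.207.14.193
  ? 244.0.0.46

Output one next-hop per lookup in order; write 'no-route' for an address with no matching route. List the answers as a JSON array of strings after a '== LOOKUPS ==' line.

Process each operation:
  add 176.175.0.0/16 -> H7 at depth 16
  - 176.175.0.0/16 clear@16
  add 0.0.0.0/0 -> H5 at depth 0
  add 248.240.0.0/12 -> H7 at depth 12
  add 248.0.0.0/8 -> H1 at depth 8
  lookup 248.6.101.114: bits 11111000 walk d0:H5→d1:-→d2:-→d3:-→d4:-→d5:-→d6:-→d7:-→d8:H1 -> H1
  lookup 248.7.36.147: bits 11111000 walk d0:H5→d1:-→d2:-→d3:-→d4:-→d5:-→d6:-→d7:-→d8:H1 -> H1
  lookup 248.240.47.164: bits 111110001111 walk d0:H5→d1:-→d2:-→d3:-→d4:-→d5:-→d6:-→d7:-→d8:H1→d9:-→d10:-→d11:-→d12:H7 -> H7
  lookup 248.0.0.154: bits 11111000 walk d0:H5→d1:-→d2:-→d3:-→d4:-→d5:-→d6:-→d7:-→d8:H1 -> H1
  add 0.0.0.0/0 -> H4 at depth 0
  add 248.244.0.0/15 -> H3 at depth 15
  lookup 248.244.0.5: bits 111110001111010 walk d0:H4→d1:-→d2:-→d3:-→d4:-→d5:-→d6:-→d7:-→d8:H1→d9:-→d10:-→d11:-→d12:H7→d13:-→d14:-→d15:H3 -> H3
  lookup 248.244.21.154: bits 111110001111010 walk d0:H4→d1:-→d2:-→d3:-→d4:-→d5:-→d6:-→d7:-→d8:H1→d9:-→d10:-→d11:-→d12:H7→d13:-→d14:-→d15:H3 -> H3
  add 244.206.0.0/15 -> H3 at depth 15
  add 176.175.10.0/24 -> H6 at depth 24
  add 176.175.10.128/26 -> H6 at depth 26
  lookup 244.206.0.0: bits 111101001100111 walk d0:H4→d1:-→d2:-→d3:-→d4:-→d5:-→d6:-→d7:-→d8:-→d9:-→d10:-→d11:-→d12:-→d13:-→d14:-→d15:H3 -> H3
  lookup 248.244.0.8: bits 111110001111010 walk d0:H4→d1:-→d2:-→d3:-→d4:-→d5:-→d6:-→d7:-→d8:H1→d9:-→d10:-→d11:-→d12:H7→d13:-→d14:-→d15:H3 -> H3
  lookup 248.241.254.7: bits 1111100011110 walk d0:H4→d1:-→d2:-→d3:-→d4:-→d5:-→d6:-→d7:-→d8:H1→d9:-→d10:-→d11:-→d12:H7→d13:- -> H7
  add 176.0.0.0/8 -> H7 at depth 8
  add 244.0.0.0/7 -> H0 at depth 7
  add 176.175.10.144/28 -> H5 at depth 28
  add 244.207.14.0/24 -> H6 at depth 24
  lookup 244.0.145.20: bits 11110100 walk d0:H4→d1:-→d2:-→d3:-→d4:-→d5:-→d6:-→d7:H0→d8:- -> H0
  - 248.244.0.0/15 clear@15
  add 248.244.0.0/14 -> H2 at depth 14
  lookup 244.4.232.23: bits 11110100 walk d0:H4→d1:-→d2:-→d3:-→d4:-→d5:-→d6:-→d7:H0→d8:- -> H0
  add 0.0.0.0/0 -> H2 at depth 0
  - 248.240.0.0/12 clear@12
  - 176.175.10.144/28 clear@28
  add 244.207.14.193/32 -> H0 at depth 32
  lookup 176.175.10.0: bits 101100001010111100001010 walk d0:H2→d1:-→d2:-→d3:-→d4:-→d5:-→d6:-→d7:-→d8:H7→d9:-→d10:-→d11:-→d12:-→d13:-→d14:-→d15:-→d16:-→d17:-→d18:-→d19:-→d20:-→d21:-→d22:-→d23:-→d24:H6 -> H6
  - 244.207.14.0/24 clear@24
  add 0.0.0.0/0 -> H4 at depth 0
  lookup 248.244.28.194: bits 111110001111010 walk d0:H4→d1:-→d2:-→d3:-→d4:-→d5:-→d6:-→d7:-→d8:H1→d9:-→d10:-→d11:-→d12:-→d13:-→d14:H2→d15:- -> H2
  lookup 244.207.14.193: bits 11110100110011110000111011000001 walk d0:H4→d1:-→d2:-→d3:-→d4:-→d5:-→d6:-→d7:H0→d8:-→d9:-→d10:-→d11:-→d12:-→d13:-→d14:-→d15:H3→d16:-→d17:-→d18:-→d19:-→d20:-→d21:-→d22:-→d23:-→d24:-→d25:-→d26:-→d27:-→d28:-→d29:-→d30:-→d31:-→d32:H0 -> H0
  lookup 244.0.0.46: bits 11110100 walk d0:H4→d1:-→d2:-→d3:-→d4:-→d5:-→d6:-→d7:H0→d8:- -> H0

== LOOKUPS ==
["H1","H1","H7","H1","H3","H3","H3","H3","H7","H0","H0","H6","H2","H0","H0"]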